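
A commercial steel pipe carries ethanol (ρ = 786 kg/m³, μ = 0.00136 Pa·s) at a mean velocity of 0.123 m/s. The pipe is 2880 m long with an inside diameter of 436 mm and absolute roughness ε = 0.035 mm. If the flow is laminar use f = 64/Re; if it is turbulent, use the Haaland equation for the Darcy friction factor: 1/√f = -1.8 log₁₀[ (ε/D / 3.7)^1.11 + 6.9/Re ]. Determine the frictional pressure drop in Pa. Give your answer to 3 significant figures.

ΔP ≈ 915 Pa

Reynolds number Re = ρVD/μ = 786 · 0.123 · 0.436 / 0.00136 = 3.099e+04.
Re > 4000 → turbulent. Relative roughness ε/D = 3.5e-05/0.436 = 8.03e-05. Haaland: 1/√f = -1.8 log₁₀[(8.03e-05/3.7)^1.11 + 6.9/3.099e+04] = -1.8 log₁₀[6.66e-06 + 0.000223] = 6.551, so f = 0.0233.
Darcy-Weisbach: ΔP = f(L/D)(ρV²/2) = 0.0233·(2880/0.436)·(786·0.123²/2) = 0.0233·6606·5.946 = 915.1 Pa.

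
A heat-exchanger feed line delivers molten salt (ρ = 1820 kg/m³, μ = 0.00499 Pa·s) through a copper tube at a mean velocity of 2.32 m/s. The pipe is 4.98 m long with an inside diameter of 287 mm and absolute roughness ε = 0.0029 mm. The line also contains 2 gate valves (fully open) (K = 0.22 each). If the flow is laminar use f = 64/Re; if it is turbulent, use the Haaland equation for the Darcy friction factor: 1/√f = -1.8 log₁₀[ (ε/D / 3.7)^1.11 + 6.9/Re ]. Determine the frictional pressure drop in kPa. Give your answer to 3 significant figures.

ΔP ≈ 3.43 kPa

Reynolds number Re = ρVD/μ = 1820 · 2.32 · 0.287 / 0.00499 = 2.429e+05.
Re > 4000 → turbulent. Relative roughness ε/D = 2.9e-06/0.287 = 1.01e-05. Haaland: 1/√f = -1.8 log₁₀[(1.01e-05/3.7)^1.11 + 6.9/2.429e+05] = -1.8 log₁₀[6.67e-07 + 2.84e-05] = 8.166, so f = 0.015.
Total minor-loss coefficient ΣK = 2·0.22 = 0.44.
ΔP = [f·L/D + ΣK]·(ρV²/2) = [0.015·4.98/0.287 + 0.44]·(1820·2.32²/2) = [0.2602 + 0.44]·4898 = 3430 Pa.
ΔP = 3430 Pa = 3.43 kPa.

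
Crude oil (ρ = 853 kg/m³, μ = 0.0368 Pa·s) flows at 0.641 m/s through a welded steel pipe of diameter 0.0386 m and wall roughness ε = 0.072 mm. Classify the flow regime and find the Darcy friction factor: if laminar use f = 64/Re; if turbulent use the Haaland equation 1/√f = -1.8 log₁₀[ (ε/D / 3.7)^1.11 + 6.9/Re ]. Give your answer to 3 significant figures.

Re = ρVD/μ = 853·0.641·0.0386/0.0368 = 573.5.
Re < 2300 → laminar, so f = 64/Re = 0.1116 (roughness is irrelevant in laminar flow).

f ≈ 0.112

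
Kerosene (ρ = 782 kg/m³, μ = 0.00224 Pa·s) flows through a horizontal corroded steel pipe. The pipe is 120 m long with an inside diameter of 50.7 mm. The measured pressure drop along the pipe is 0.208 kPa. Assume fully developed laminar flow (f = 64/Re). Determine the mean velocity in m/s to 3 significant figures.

V ≈ 0.0622 m/s

For laminar flow, f = 64/Re with Re = ρVD/μ, so Darcy-Weisbach reduces to ΔP = 32μLV/D². Solving for V: V = ΔP·D²/(32μL) = 208·(0.0507)²/(32·0.00224·120) = 0.06216 m/s.
Check: Re = ρVD/μ = 782·0.06216·0.0507/0.00224 = 1100 < 2300, so the laminar assumption holds.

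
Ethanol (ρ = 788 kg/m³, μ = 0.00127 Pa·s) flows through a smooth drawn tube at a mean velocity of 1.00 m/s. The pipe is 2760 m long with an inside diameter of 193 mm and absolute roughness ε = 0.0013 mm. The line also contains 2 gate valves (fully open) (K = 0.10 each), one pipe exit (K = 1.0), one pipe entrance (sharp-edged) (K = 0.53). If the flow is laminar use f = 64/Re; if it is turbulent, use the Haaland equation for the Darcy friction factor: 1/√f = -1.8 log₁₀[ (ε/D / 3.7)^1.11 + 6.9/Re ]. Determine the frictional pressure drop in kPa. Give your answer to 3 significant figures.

ΔP ≈ 97.6 kPa

Reynolds number Re = ρVD/μ = 788 · 1 · 0.193 / 0.00127 = 1.198e+05.
Re > 4000 → turbulent. Relative roughness ε/D = 1.3e-06/0.193 = 6.74e-06. Haaland: 1/√f = -1.8 log₁₀[(6.74e-06/3.7)^1.11 + 6.9/1.198e+05] = -1.8 log₁₀[4.25e-07 + 5.76e-05] = 7.625, so f = 0.0172.
Total minor-loss coefficient ΣK = 2·0.1 + 1·1 + 1·0.53 = 1.73.
ΔP = [f·L/D + ΣK]·(ρV²/2) = [0.0172·2760/0.193 + 1.73]·(788·1²/2) = [245.9 + 1.73]·394 = 9.759e+04 Pa.
ΔP = 9.759e+04 Pa = 97.6 kPa.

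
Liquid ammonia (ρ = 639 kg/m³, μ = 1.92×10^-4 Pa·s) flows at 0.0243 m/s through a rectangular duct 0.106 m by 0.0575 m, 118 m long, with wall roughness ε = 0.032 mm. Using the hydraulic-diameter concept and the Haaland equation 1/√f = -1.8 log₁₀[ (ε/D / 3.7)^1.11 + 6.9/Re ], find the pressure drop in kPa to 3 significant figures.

ΔP ≈ 0.0108 kPa

Hydraulic diameter D_h = 4A/P = 4·(0.106·0.0575)/(2·(0.106+0.0575)) = 0.02438/0.327 = 0.07456 m.
Re = ρVD_h/μ = 639·0.0243·0.07456/0.000192 = 6030.
ε/D_h = 3.2e-05/0.07456 = 0.000429; Haaland gives 1/√f = -1.8 log₁₀[4.28e-05+0.00114] = 5.266, so f = 0.03606.
ΔP = f(L/D_h)(ρV²/2) = 0.03606·118/0.07456·0.1887 = 10.77 Pa.
ΔP = 0.0108 kPa.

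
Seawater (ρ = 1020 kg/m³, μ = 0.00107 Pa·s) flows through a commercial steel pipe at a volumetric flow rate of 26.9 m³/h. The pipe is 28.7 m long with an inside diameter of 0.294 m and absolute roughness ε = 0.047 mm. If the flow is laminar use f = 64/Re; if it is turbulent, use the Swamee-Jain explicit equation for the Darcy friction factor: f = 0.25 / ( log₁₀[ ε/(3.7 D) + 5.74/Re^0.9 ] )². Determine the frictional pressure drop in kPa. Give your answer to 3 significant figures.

Q = 26.9 m³/h = 26.9/3600 = 0.007472 m³/s.
Cross-sectional area A = πD²/4 = π(0.294)²/4 = 0.06789 m²; mean velocity V = Q/A = 0.007472/0.06789 = 0.1101 m/s.
Reynolds number Re = ρVD/μ = 1020 · 0.1101 · 0.294 / 0.00107 = 3.085e+04.
Re > 4000 → turbulent. Relative roughness ε/D = 4.7e-05/0.294 = 0.00016. Swamee-Jain: f = 0.25/(log₁₀[0.00016/3.7 + 5.74/3.085e+04^0.9])² = 0.25/(log₁₀[4.32e-05 + 0.000523])² = 0.25/(-3.247)² = 0.02371.
Darcy-Weisbach: ΔP = f(L/D)(ρV²/2) = 0.02371·(28.7/0.294)·(1020·0.1101²/2) = 0.02371·97.62·6.179 = 14.3 Pa.
ΔP = 14.3 Pa = 0.0143 kPa.

ΔP ≈ 0.0143 kPa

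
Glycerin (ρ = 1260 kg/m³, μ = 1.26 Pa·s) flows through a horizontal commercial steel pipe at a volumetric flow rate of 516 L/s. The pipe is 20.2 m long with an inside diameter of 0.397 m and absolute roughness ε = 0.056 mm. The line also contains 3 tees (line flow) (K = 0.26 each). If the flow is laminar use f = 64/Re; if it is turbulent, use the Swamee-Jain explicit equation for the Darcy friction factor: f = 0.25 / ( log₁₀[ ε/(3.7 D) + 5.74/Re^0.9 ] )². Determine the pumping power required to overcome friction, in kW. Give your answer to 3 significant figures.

Q = 516 L/s = 516/1000 = 0.516 m³/s.
Cross-sectional area A = πD²/4 = π(0.397)²/4 = 0.1238 m²; mean velocity V = Q/A = 0.516/0.1238 = 4.168 m/s.
Reynolds number Re = ρVD/μ = 1260 · 4.168 · 0.397 / 1.26 = 1655.
Re < 2300 → laminar flow, so f = 64/Re = 64/1655 = 0.03867 (the turbulent correlation is not needed).
Total minor-loss coefficient ΣK = 3·0.26 = 0.78.
ΔP = [f·L/D + ΣK]·(ρV²/2) = [0.03867·20.2/0.397 + 0.78]·(1260·4.168²/2) = [1.968 + 0.78]·1.095e+04 = 3.008e+04 Pa.
Pumping power P = QΔP = 0.516·3.008e+04 = 15520 W = 15.5 kW.

P ≈ 15.5 kW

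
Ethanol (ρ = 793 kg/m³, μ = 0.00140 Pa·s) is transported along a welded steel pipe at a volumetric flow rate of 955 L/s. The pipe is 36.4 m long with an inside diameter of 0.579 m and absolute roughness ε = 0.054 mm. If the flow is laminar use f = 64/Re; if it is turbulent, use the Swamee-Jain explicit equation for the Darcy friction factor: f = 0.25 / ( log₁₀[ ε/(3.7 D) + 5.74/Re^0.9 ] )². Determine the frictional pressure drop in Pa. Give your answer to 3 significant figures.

ΔP ≈ 4330 Pa

Q = 955 L/s = 955/1000 = 0.955 m³/s.
Cross-sectional area A = πD²/4 = π(0.579)²/4 = 0.2633 m²; mean velocity V = Q/A = 0.955/0.2633 = 3.627 m/s.
Reynolds number Re = ρVD/μ = 793 · 3.627 · 0.579 / 0.0014 = 1.19e+06.
Re > 4000 → turbulent. Relative roughness ε/D = 5.4e-05/0.579 = 9.33e-05. Swamee-Jain: f = 0.25/(log₁₀[9.33e-05/3.7 + 5.74/1.19e+06^0.9])² = 0.25/(log₁₀[2.52e-05 + 1.95e-05])² = 0.25/(-4.349)² = 0.01322.
Darcy-Weisbach: ΔP = f(L/D)(ρV²/2) = 0.01322·(36.4/0.579)·(793·3.627²/2) = 0.01322·62.87·5216 = 4334 Pa.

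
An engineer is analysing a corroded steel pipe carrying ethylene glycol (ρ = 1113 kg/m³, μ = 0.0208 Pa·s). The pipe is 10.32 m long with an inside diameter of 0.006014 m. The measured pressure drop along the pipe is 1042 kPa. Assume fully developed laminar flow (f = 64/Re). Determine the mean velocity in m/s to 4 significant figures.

For laminar flow, f = 64/Re with Re = ρVD/μ, so Darcy-Weisbach reduces to ΔP = 32μLV/D². Solving for V: V = ΔP·D²/(32μL) = 1.042e+06·(0.006014)²/(32·0.0208·10.32) = 5.487 m/s.
Check: Re = ρVD/μ = 1113·5.487·0.006014/0.0208 = 1766 < 2300, so the laminar assumption holds.

V ≈ 5.487 m/s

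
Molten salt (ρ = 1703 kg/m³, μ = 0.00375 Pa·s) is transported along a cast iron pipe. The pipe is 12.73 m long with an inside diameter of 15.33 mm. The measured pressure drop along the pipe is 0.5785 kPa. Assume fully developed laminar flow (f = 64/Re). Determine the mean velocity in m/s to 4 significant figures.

V ≈ 0.08900 m/s

For laminar flow, f = 64/Re with Re = ρVD/μ, so Darcy-Weisbach reduces to ΔP = 32μLV/D². Solving for V: V = ΔP·D²/(32μL) = 578.5·(0.01533)²/(32·0.00375·12.73) = 0.089 m/s.
Check: Re = ρVD/μ = 1703·0.089·0.01533/0.00375 = 619.6 < 2300, so the laminar assumption holds.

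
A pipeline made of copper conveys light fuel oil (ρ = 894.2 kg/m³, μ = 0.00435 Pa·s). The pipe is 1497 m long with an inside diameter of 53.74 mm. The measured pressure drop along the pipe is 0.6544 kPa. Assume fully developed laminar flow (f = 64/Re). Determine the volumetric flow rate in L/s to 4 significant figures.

For laminar flow, f = 64/Re with Re = ρVD/μ, so Darcy-Weisbach reduces to ΔP = 32μLV/D². Solving for V: V = ΔP·D²/(32μL) = 654.4·(0.05374)²/(32·0.00435·1497) = 0.009069 m/s.
Check: Re = ρVD/μ = 894.2·0.009069·0.05374/0.00435 = 100.2 < 2300, so the laminar assumption holds.
Q = V·A = 0.009069·(π/4·0.05374²) = 2.057e-05 m³/s = 0.02057 L/s.

Q ≈ 0.02057 L/s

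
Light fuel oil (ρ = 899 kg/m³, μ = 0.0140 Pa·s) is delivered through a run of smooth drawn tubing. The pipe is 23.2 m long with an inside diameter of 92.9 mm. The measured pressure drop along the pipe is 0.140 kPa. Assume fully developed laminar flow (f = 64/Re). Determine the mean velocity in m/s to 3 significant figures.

For laminar flow, f = 64/Re with Re = ρVD/μ, so Darcy-Weisbach reduces to ΔP = 32μLV/D². Solving for V: V = ΔP·D²/(32μL) = 140·(0.0929)²/(32·0.014·23.2) = 0.1163 m/s.
Check: Re = ρVD/μ = 899·0.1163·0.0929/0.014 = 693.5 < 2300, so the laminar assumption holds.

V ≈ 0.116 m/s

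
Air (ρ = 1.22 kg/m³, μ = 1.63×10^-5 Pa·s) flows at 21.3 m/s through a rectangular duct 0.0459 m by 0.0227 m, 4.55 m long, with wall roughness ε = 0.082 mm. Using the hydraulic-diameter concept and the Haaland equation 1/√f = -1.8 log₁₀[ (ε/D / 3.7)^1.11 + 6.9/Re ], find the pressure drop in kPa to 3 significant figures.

ΔP ≈ 1.16 kPa

Hydraulic diameter D_h = 4A/P = 4·(0.0459·0.0227)/(2·(0.0459+0.0227)) = 0.004168/0.1372 = 0.03038 m.
Re = ρVD_h/μ = 1.22·21.3·0.03038/1.63e-05 = 4.843e+04.
ε/D_h = 8.2e-05/0.03038 = 0.0027; Haaland gives 1/√f = -1.8 log₁₀[0.00033+0.000142] = 5.987, so f = 0.0279.
ΔP = f(L/D_h)(ρV²/2) = 0.0279·4.55/0.03038·276.8 = 1157 Pa.
ΔP = 1.16 kPa.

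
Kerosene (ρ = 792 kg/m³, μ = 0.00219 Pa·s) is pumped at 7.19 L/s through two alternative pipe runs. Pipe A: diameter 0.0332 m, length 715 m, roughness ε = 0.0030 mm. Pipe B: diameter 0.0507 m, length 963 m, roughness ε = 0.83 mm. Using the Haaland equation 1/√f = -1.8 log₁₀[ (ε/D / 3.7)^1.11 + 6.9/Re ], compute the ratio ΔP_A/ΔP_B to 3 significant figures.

ΔP_A/ΔP_B ≈ 2.45

Pipe A: V = Q/A = 0.00719/0.0008657 = 8.305 m/s; Re = 9.972e+04; ε/D = 9.04e-05; Haaland → f = 0.01823; ΔP_A = f(L/D)(ρV²/2) = 1.072e+07 Pa.
Pipe B: V = Q/A = 0.00719/0.002019 = 3.561 m/s; Re = 6.53e+04; ε/D = 0.0164; Haaland → f = 0.04585; ΔP_B = f(L/D)(ρV²/2) = 4.374e+06 Pa.
ΔP_A/ΔP_B = 1.072e+07/4.374e+06 = 2.45.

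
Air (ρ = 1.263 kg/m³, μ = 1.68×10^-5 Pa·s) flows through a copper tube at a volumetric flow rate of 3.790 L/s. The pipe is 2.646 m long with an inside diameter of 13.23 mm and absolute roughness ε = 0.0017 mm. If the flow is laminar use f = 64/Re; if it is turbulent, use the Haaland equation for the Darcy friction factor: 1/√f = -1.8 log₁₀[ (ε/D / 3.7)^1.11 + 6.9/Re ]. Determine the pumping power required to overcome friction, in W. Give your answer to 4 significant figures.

Q = 3.790 L/s = 3.790/1000 = 0.00379 m³/s.
Cross-sectional area A = πD²/4 = π(0.01323)²/4 = 0.0001375 m²; mean velocity V = Q/A = 0.00379/0.0001375 = 27.57 m/s.
Reynolds number Re = ρVD/μ = 1.263 · 27.57 · 0.01323 / 1.68e-05 = 2.742e+04.
Re > 4000 → turbulent. Relative roughness ε/D = 1.7e-06/0.01323 = 0.000128. Haaland: 1/√f = -1.8 log₁₀[(0.000128/3.7)^1.11 + 6.9/2.742e+04] = -1.8 log₁₀[1.12e-05 + 0.000252] = 6.445, so f = 0.02408.
Darcy-Weisbach: ΔP = f(L/D)(ρV²/2) = 0.02408·(2.646/0.01323)·(1.263·27.57²/2) = 0.02408·200·480 = 2311 Pa.
Pumping power P = QΔP = 0.00379·2311 = 8.7604 W = 8.760 W.

P ≈ 8.760 W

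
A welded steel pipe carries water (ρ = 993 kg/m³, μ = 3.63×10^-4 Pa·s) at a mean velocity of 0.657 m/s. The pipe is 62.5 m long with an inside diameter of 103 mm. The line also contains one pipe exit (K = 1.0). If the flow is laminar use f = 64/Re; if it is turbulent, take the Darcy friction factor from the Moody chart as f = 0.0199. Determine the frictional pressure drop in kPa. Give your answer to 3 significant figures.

Reynolds number Re = ρVD/μ = 993 · 0.657 · 0.103 / 0.000363 = 1.851e+05.
Re > 4000 → turbulent; use the Moody-chart value f = 0.0199.
Total minor-loss coefficient ΣK = 1·1 = 1.
ΔP = [f·L/D + ΣK]·(ρV²/2) = [0.0199·62.5/0.103 + 1]·(993·0.657²/2) = [12.08 + 1]·214.3 = 2802 Pa.
ΔP = 2802 Pa = 2.80 kPa.

ΔP ≈ 2.80 kPa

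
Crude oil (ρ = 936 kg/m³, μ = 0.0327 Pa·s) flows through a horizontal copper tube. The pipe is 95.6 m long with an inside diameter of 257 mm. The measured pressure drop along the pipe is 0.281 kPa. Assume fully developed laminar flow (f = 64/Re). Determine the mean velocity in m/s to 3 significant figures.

V ≈ 0.186 m/s

For laminar flow, f = 64/Re with Re = ρVD/μ, so Darcy-Weisbach reduces to ΔP = 32μLV/D². Solving for V: V = ΔP·D²/(32μL) = 281·(0.257)²/(32·0.0327·95.6) = 0.1855 m/s.
Check: Re = ρVD/μ = 936·0.1855·0.257/0.0327 = 1365 < 2300, so the laminar assumption holds.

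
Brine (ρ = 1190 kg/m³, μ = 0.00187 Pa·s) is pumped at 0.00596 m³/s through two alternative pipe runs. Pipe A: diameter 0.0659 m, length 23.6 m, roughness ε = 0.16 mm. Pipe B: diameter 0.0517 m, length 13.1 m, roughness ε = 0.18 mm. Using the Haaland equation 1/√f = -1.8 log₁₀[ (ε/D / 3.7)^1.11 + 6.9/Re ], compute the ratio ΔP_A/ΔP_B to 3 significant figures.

ΔP_A/ΔP_B ≈ 0.498

Pipe A: V = Q/A = 0.00596/0.003411 = 1.747 m/s; Re = 7.328e+04; ε/D = 0.00243; Haaland → f = 0.02651; ΔP_A = f(L/D)(ρV²/2) = 1.725e+04 Pa.
Pipe B: V = Q/A = 0.00596/0.002099 = 2.839 m/s; Re = 9.341e+04; ε/D = 0.00348; Haaland → f = 0.02849; ΔP_B = f(L/D)(ρV²/2) = 3.462e+04 Pa.
ΔP_A/ΔP_B = 1.725e+04/3.462e+04 = 0.498.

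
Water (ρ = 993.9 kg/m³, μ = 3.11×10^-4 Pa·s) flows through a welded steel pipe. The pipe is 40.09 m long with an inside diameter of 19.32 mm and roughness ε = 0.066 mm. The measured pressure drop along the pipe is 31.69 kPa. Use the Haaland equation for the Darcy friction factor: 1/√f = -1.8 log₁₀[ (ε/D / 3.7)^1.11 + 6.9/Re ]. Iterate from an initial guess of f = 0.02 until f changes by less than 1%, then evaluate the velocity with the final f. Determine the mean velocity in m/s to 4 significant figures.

Rearranging Darcy-Weisbach: V = √(2·ΔP·D/(f·L·ρ)). With ε/D = 6.6e-05/0.01932 = 0.00342, iterate starting from f = 0.02:
  f = 0.02 → V = √(2·3.169e+04·0.01932/(0.02·40.09·993.9)) = 1.24 m/s; Re = ρVD/μ = 7.654e+04; f → 0.02859
  f = 0.02859 → V = 1.037 m/s; Re = 6.401e+04; f → 0.02885
Converged (Δf/f < 1%). With the final f = 0.02885: V = √(2·3.169e+04·0.01932/(0.02885·40.09·993.9)) = 1.032 m/s.

V ≈ 1.032 m/s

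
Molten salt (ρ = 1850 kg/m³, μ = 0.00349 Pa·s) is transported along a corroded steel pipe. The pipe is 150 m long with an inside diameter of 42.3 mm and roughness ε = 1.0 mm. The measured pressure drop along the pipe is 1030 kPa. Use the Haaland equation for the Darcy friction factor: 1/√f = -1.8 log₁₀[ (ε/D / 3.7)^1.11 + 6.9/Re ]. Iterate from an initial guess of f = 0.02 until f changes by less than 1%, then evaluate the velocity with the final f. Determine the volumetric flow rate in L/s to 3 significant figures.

Rearranging Darcy-Weisbach: V = √(2·ΔP·D/(f·L·ρ)). With ε/D = 0.001/0.0423 = 0.0236, iterate starting from f = 0.02:
  f = 0.02 → V = √(2·1.03e+06·0.0423/(0.02·150·1850)) = 3.962 m/s; Re = ρVD/μ = 8.885e+04; f → 0.05241
  f = 0.05241 → V = 2.448 m/s; Re = 5.489e+04; f → 0.05265
Converged (Δf/f < 1%). With the final f = 0.05265: V = √(2·1.03e+06·0.0423/(0.05265·150·1850)) = 2.442 m/s.
Q = V·A = 2.442·(π/4·0.0423²) = 0.003432 m³/s = 3.43 L/s.

Q ≈ 3.43 L/s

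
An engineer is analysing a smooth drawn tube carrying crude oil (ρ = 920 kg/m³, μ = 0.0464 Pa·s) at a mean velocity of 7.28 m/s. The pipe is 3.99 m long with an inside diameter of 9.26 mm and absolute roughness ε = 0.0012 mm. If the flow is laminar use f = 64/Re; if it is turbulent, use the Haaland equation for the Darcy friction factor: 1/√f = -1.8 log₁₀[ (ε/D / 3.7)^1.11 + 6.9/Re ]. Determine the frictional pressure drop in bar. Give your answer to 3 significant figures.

Reynolds number Re = ρVD/μ = 920 · 7.28 · 0.00926 / 0.0464 = 1337.
Re < 2300 → laminar flow, so f = 64/Re = 64/1337 = 0.04788 (the turbulent correlation is not needed).
Darcy-Weisbach: ΔP = f(L/D)(ρV²/2) = 0.04788·(3.99/0.00926)·(920·7.28²/2) = 0.04788·430.9·2.438e+04 = 5.03e+05 Pa.
ΔP = 5.03e+05 Pa = 5.03 bar.

ΔP ≈ 5.03 bar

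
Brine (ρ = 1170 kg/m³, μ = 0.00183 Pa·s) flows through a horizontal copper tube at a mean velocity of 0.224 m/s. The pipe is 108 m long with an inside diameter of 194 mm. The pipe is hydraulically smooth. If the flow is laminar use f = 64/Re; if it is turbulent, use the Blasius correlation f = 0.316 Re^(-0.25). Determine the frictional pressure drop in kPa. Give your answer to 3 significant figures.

ΔP ≈ 0.400 kPa

Reynolds number Re = ρVD/μ = 1170 · 0.224 · 0.194 / 0.00183 = 2.778e+04.
Re > 4000 → turbulent. Smooth-pipe (Blasius): f = 0.316 Re^(-0.25) = 0.316/(2.778e+04)^0.25 = 0.02448.
Darcy-Weisbach: ΔP = f(L/D)(ρV²/2) = 0.02448·(108/0.194)·(1170·0.224²/2) = 0.02448·556.7·29.35 = 400 Pa.
ΔP = 400 Pa = 0.400 kPa.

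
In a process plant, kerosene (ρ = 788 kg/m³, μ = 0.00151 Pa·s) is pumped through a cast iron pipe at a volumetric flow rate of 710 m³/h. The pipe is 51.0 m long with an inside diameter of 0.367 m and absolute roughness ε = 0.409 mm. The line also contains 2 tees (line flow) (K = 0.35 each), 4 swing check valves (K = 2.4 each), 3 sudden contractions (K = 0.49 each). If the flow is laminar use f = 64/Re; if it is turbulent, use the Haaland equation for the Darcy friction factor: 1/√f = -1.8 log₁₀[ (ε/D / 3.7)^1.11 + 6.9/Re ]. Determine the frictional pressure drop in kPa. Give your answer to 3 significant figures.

Q = 710 m³/h = 710/3600 = 0.1972 m³/s.
Cross-sectional area A = πD²/4 = π(0.367)²/4 = 0.1058 m²; mean velocity V = Q/A = 0.1972/0.1058 = 1.864 m/s.
Reynolds number Re = ρVD/μ = 788 · 1.864 · 0.367 / 0.00151 = 3.571e+05.
Re > 4000 → turbulent. Relative roughness ε/D = 0.000409/0.367 = 0.00111. Haaland: 1/√f = -1.8 log₁₀[(0.00111/3.7)^1.11 + 6.9/3.571e+05] = -1.8 log₁₀[0.000123 + 1.93e-05] = 6.922, so f = 0.02087.
Total minor-loss coefficient ΣK = 2·0.35 + 4·2.4 + 3·0.49 = 11.8.
ΔP = [f·L/D + ΣK]·(ρV²/2) = [0.02087·51/0.367 + 11.8]·(788·1.864²/2) = [2.901 + 11.8]·1370 = 2.009e+04 Pa.
ΔP = 2.009e+04 Pa = 20.1 kPa.

ΔP ≈ 20.1 kPa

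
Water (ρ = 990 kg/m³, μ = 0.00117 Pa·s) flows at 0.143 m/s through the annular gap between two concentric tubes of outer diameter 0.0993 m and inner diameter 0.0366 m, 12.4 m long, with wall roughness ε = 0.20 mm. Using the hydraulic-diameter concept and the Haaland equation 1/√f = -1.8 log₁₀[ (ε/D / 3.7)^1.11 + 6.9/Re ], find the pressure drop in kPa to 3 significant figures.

Hydraulic diameter D_h = 4A/P = D_o - D_i = 0.0993 - 0.0366 = 0.0627 m.
Re = ρVD_h/μ = 990·0.143·0.0627/0.00117 = 7587.
ε/D_h = 0.0002/0.0627 = 0.00319; Haaland gives 1/√f = -1.8 log₁₀[0.000397+0.000909] = 5.191, so f = 0.03711.
ΔP = f(L/D_h)(ρV²/2) = 0.03711·12.4/0.0627·10.12 = 74.28 Pa.
ΔP = 0.0743 kPa.

ΔP ≈ 0.0743 kPa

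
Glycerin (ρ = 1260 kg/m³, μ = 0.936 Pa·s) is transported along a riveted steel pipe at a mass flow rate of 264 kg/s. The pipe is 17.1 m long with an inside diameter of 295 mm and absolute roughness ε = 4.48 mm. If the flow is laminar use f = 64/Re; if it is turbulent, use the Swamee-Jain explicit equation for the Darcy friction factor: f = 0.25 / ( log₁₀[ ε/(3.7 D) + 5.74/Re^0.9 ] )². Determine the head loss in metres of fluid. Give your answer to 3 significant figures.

h_f ≈ 1.46 m

A = πD²/4 = π(0.295)²/4 = 0.06835 m²; mean velocity V = ṁ/(ρA) = 264/(1260 · 0.06835) = 3.065 m/s.
Reynolds number Re = ρVD/μ = 1260 · 3.065 · 0.295 / 0.936 = 1217.
Re < 2300 → laminar flow, so f = 64/Re = 64/1217 = 0.05257 (the turbulent correlation is not needed).
Darcy-Weisbach: ΔP = f(L/D)(ρV²/2) = 0.05257·(17.1/0.295)·(1260·3.065²/2) = 0.05257·57.97·5920 = 1.804e+04 Pa.
Head loss h_f = ΔP/(ρg) = 1.804e+04/(1260·9.81) = 1.46 m.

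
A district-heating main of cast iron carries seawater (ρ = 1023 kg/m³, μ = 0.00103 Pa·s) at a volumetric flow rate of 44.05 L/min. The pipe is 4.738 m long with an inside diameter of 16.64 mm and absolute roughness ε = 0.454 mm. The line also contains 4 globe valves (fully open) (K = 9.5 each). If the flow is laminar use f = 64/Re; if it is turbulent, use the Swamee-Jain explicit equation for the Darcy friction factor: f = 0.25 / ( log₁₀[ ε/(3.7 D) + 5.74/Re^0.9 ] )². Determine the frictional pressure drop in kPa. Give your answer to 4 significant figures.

ΔP ≈ 314.3 kPa

Q = 44.05 L/min = 44.05/60000 = 0.0007342 m³/s.
Cross-sectional area A = πD²/4 = π(0.01664)²/4 = 0.0002175 m²; mean velocity V = Q/A = 0.0007342/0.0002175 = 3.376 m/s.
Reynolds number Re = ρVD/μ = 1023 · 3.376 · 0.01664 / 0.00103 = 5.579e+04.
Re > 4000 → turbulent. Relative roughness ε/D = 0.000454/0.01664 = 0.0273. Swamee-Jain: f = 0.25/(log₁₀[0.0273/3.7 + 5.74/5.579e+04^0.9])² = 0.25/(log₁₀[0.00737 + 0.000307])² = 0.25/(-2.115)² = 0.05591.
Total minor-loss coefficient ΣK = 4·9.5 = 38.
ΔP = [f·L/D + ΣK]·(ρV²/2) = [0.05591·4.738/0.01664 + 38]·(1023·3.376²/2) = [15.92 + 38]·5830 = 3.143e+05 Pa.
ΔP = 3.143e+05 Pa = 314.3 kPa.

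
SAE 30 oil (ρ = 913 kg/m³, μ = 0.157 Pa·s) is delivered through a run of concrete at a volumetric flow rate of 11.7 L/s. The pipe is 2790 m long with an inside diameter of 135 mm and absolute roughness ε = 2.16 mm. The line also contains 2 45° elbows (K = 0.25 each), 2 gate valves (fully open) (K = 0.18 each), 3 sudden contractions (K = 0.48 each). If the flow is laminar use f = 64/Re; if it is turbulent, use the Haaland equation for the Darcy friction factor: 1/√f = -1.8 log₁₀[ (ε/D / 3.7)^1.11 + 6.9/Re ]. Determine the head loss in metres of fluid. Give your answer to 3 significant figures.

Q = 11.7 L/s = 11.7/1000 = 0.0117 m³/s.
Cross-sectional area A = πD²/4 = π(0.135)²/4 = 0.01431 m²; mean velocity V = Q/A = 0.0117/0.01431 = 0.8174 m/s.
Reynolds number Re = ρVD/μ = 913 · 0.8174 · 0.135 / 0.157 = 641.7.
Re < 2300 → laminar flow, so f = 64/Re = 64/641.7 = 0.09973 (the turbulent correlation is not needed).
Total minor-loss coefficient ΣK = 2·0.25 + 2·0.18 + 3·0.48 = 2.3.
ΔP = [f·L/D + ΣK]·(ρV²/2) = [0.09973·2790/0.135 + 2.3]·(913·0.8174²/2) = [2061 + 2.3]·305 = 6.294e+05 Pa.
Head loss h_f = ΔP/(ρg) = 6.294e+05/(913·9.81) = 70.3 m.

h_f ≈ 70.3 m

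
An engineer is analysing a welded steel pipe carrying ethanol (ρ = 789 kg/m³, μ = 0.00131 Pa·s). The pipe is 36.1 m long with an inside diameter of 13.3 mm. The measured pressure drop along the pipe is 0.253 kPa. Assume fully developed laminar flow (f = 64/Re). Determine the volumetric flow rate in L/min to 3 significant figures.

For laminar flow, f = 64/Re with Re = ρVD/μ, so Darcy-Weisbach reduces to ΔP = 32μLV/D². Solving for V: V = ΔP·D²/(32μL) = 253·(0.0133)²/(32·0.00131·36.1) = 0.02957 m/s.
Check: Re = ρVD/μ = 789·0.02957·0.0133/0.00131 = 236.9 < 2300, so the laminar assumption holds.
Q = V·A = 0.02957·(π/4·0.0133²) = 4.109e-06 m³/s = 0.247 L/min.

Q ≈ 0.247 L/min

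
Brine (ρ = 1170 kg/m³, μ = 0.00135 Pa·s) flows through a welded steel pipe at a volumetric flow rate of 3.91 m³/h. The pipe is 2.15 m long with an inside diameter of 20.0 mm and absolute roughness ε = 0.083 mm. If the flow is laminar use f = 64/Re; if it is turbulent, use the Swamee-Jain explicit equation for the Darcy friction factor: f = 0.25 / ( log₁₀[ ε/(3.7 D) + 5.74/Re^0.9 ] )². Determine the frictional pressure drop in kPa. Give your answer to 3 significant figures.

ΔP ≈ 23.1 kPa

Q = 3.91 m³/h = 3.91/3600 = 0.001086 m³/s.
Cross-sectional area A = πD²/4 = π(0.02)²/4 = 0.0003142 m²; mean velocity V = Q/A = 0.001086/0.0003142 = 3.457 m/s.
Reynolds number Re = ρVD/μ = 1170 · 3.457 · 0.02 / 0.00135 = 5.992e+04.
Re > 4000 → turbulent. Relative roughness ε/D = 8.3e-05/0.02 = 0.00415. Swamee-Jain: f = 0.25/(log₁₀[0.00415/3.7 + 5.74/5.992e+04^0.9])² = 0.25/(log₁₀[0.00112 + 0.000288])² = 0.25/(-2.851)² = 0.03076.
Darcy-Weisbach: ΔP = f(L/D)(ρV²/2) = 0.03076·(2.15/0.02)·(1170·3.457²/2) = 0.03076·107.5·6992 = 2.312e+04 Pa.
ΔP = 2.312e+04 Pa = 23.1 kPa.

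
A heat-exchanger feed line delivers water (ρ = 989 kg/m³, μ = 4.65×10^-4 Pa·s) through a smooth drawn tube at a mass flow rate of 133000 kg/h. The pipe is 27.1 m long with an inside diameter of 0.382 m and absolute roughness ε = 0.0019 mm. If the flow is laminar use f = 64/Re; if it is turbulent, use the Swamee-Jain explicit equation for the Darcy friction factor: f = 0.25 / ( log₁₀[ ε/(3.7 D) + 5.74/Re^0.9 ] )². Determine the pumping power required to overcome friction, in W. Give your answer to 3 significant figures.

P ≈ 2.06 W

ṁ = 133000 kg/h = 133000/3600 = 36.94 kg/s.
A = πD²/4 = π(0.382)²/4 = 0.1146 m²; mean velocity V = ṁ/(ρA) = 36.94/(989 · 0.1146) = 0.3259 m/s.
Reynolds number Re = ρVD/μ = 989 · 0.3259 · 0.382 / 0.000465 = 2.648e+05.
Re > 4000 → turbulent. Relative roughness ε/D = 1.9e-06/0.382 = 4.97e-06. Swamee-Jain: f = 0.25/(log₁₀[4.97e-06/3.7 + 5.74/2.648e+05^0.9])² = 0.25/(log₁₀[1.34e-06 + 7.56e-05])² = 0.25/(-4.114)² = 0.01477.
Darcy-Weisbach: ΔP = f(L/D)(ρV²/2) = 0.01477·(27.1/0.382)·(989·0.3259²/2) = 0.01477·70.94·52.53 = 55.05 Pa.
Q = ṁ/ρ = 36.94/989 = 0.03736 m³/s.
Pumping power P = QΔP = 0.03736·55.05 = 2.056 W = 2.06 W.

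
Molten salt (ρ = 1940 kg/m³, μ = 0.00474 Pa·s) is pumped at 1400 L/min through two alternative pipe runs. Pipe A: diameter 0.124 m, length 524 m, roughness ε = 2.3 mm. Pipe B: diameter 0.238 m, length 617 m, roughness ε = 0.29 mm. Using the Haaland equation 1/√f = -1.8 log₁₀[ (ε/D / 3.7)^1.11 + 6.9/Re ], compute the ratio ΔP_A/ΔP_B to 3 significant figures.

ΔP_A/ΔP_B ≈ 43.5

Pipe A: V = Q/A = 0.02333/0.01208 = 1.932 m/s; Re = 9.806e+04; ε/D = 0.0185; Haaland → f = 0.04776; ΔP_A = f(L/D)(ρV²/2) = 7.309e+05 Pa.
Pipe B: V = Q/A = 0.02333/0.04449 = 0.5245 m/s; Re = 5.109e+04; ε/D = 0.00122; Haaland → f = 0.02427; ΔP_B = f(L/D)(ρV²/2) = 1.679e+04 Pa.
ΔP_A/ΔP_B = 7.309e+05/1.679e+04 = 43.5.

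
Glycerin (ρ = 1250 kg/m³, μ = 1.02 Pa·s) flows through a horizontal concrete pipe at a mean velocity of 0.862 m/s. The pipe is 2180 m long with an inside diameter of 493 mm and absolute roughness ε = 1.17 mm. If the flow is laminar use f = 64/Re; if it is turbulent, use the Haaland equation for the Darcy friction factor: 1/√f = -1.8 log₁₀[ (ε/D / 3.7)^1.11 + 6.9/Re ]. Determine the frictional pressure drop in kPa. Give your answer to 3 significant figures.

ΔP ≈ 252 kPa

Reynolds number Re = ρVD/μ = 1250 · 0.862 · 0.493 / 1.02 = 520.8.
Re < 2300 → laminar flow, so f = 64/Re = 64/520.8 = 0.1229 (the turbulent correlation is not needed).
Darcy-Weisbach: ΔP = f(L/D)(ρV²/2) = 0.1229·(2180/0.493)·(1250·0.862²/2) = 0.1229·4422·464.4 = 2.524e+05 Pa.
ΔP = 2.524e+05 Pa = 252 kPa.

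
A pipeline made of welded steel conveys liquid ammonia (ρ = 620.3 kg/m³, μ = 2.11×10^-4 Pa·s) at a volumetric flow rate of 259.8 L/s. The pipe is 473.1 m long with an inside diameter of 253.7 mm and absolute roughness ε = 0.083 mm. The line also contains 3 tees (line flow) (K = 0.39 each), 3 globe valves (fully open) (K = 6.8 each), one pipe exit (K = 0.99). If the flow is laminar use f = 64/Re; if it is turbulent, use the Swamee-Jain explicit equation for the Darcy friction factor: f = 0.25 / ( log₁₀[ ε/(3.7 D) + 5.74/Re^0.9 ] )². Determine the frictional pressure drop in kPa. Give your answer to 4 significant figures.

Q = 259.8 L/s = 259.8/1000 = 0.2598 m³/s.
Cross-sectional area A = πD²/4 = π(0.2537)²/4 = 0.05055 m²; mean velocity V = Q/A = 0.2598/0.05055 = 5.139 m/s.
Reynolds number Re = ρVD/μ = 620.3 · 5.139 · 0.2537 / 0.000211 = 3.833e+06.
Re > 4000 → turbulent. Relative roughness ε/D = 8.3e-05/0.2537 = 0.000327. Swamee-Jain: f = 0.25/(log₁₀[0.000327/3.7 + 5.74/3.833e+06^0.9])² = 0.25/(log₁₀[8.84e-05 + 6.82e-06])² = 0.25/(-4.021)² = 0.01546.
Total minor-loss coefficient ΣK = 3·0.39 + 3·6.8 + 1·0.99 = 22.6.
ΔP = [f·L/D + ΣK]·(ρV²/2) = [0.01546·473.1/0.2537 + 22.6]·(620.3·5.139²/2) = [28.83 + 22.6]·8192 = 4.21e+05 Pa.
ΔP = 4.21e+05 Pa = 421.0 kPa.

ΔP ≈ 421.0 kPa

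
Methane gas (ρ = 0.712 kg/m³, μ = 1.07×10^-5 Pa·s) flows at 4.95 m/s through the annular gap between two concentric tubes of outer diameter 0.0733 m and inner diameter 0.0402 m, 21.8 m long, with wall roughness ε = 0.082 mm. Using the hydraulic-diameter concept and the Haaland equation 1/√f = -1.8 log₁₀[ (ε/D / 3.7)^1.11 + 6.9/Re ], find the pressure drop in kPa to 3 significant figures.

Hydraulic diameter D_h = 4A/P = D_o - D_i = 0.0733 - 0.0402 = 0.0331 m.
Re = ρVD_h/μ = 0.712·4.95·0.0331/1.07e-05 = 1.09e+04.
ε/D_h = 8.2e-05/0.0331 = 0.00248; Haaland gives 1/√f = -1.8 log₁₀[0.0003+0.000633] = 5.455, so f = 0.03361.
ΔP = f(L/D_h)(ρV²/2) = 0.03361·21.8/0.0331·8.723 = 193.1 Pa.
ΔP = 0.193 kPa.

ΔP ≈ 0.193 kPa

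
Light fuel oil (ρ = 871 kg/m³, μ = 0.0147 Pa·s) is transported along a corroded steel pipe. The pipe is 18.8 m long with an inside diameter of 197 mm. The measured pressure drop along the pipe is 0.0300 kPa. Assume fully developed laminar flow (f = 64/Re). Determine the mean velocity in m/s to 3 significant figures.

V ≈ 0.132 m/s

For laminar flow, f = 64/Re with Re = ρVD/μ, so Darcy-Weisbach reduces to ΔP = 32μLV/D². Solving for V: V = ΔP·D²/(32μL) = 30·(0.197)²/(32·0.0147·18.8) = 0.1317 m/s.
Check: Re = ρVD/μ = 871·0.1317·0.197/0.0147 = 1537 < 2300, so the laminar assumption holds.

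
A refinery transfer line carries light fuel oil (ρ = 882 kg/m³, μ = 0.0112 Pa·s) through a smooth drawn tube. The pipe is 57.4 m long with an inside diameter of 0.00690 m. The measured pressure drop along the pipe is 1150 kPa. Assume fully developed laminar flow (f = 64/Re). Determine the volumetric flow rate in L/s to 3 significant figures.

Q ≈ 0.0995 L/s

For laminar flow, f = 64/Re with Re = ρVD/μ, so Darcy-Weisbach reduces to ΔP = 32μLV/D². Solving for V: V = ΔP·D²/(32μL) = 1.15e+06·(0.0069)²/(32·0.0112·57.4) = 2.661 m/s.
Check: Re = ρVD/μ = 882·2.661·0.0069/0.0112 = 1446 < 2300, so the laminar assumption holds.
Q = V·A = 2.661·(π/4·0.0069²) = 9.952e-05 m³/s = 0.0995 L/s.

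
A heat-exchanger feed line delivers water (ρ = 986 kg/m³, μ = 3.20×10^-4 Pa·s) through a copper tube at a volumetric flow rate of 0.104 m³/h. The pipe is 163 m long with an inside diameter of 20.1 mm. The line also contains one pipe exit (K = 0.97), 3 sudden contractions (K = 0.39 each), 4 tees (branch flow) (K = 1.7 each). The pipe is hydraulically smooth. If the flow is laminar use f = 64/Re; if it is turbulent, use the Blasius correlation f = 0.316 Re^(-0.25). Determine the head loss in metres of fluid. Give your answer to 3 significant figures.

h_f ≈ 0.129 m

Q = 0.104 m³/h = 0.104/3600 = 2.889e-05 m³/s.
Cross-sectional area A = πD²/4 = π(0.0201)²/4 = 0.0003173 m²; mean velocity V = Q/A = 2.889e-05/0.0003173 = 0.09104 m/s.
Reynolds number Re = ρVD/μ = 986 · 0.09104 · 0.0201 / 0.00032 = 5639.
Re > 4000 → turbulent. Smooth-pipe (Blasius): f = 0.316 Re^(-0.25) = 0.316/(5639)^0.25 = 0.03647.
Total minor-loss coefficient ΣK = 1·0.97 + 3·0.39 + 4·1.7 = 8.94.
ΔP = [f·L/D + ΣK]·(ρV²/2) = [0.03647·163/0.0201 + 8.94]·(986·0.09104²/2) = [295.7 + 8.94]·4.086 = 1245 Pa.
Head loss h_f = ΔP/(ρg) = 1245/(986·9.81) = 0.129 m.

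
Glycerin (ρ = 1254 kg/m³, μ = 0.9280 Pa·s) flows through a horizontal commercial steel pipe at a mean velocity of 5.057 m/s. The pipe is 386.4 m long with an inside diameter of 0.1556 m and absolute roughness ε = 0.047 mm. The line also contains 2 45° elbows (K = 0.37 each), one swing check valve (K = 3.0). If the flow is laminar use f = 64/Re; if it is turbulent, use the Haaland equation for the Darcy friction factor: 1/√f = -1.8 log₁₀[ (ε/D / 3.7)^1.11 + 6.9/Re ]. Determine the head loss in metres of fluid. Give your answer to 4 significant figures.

h_f ≈ 199.7 m

Reynolds number Re = ρVD/μ = 1254 · 5.057 · 0.1556 / 0.928 = 1063.
Re < 2300 → laminar flow, so f = 64/Re = 64/1063 = 0.06019 (the turbulent correlation is not needed).
Total minor-loss coefficient ΣK = 2·0.37 + 1·3 = 3.74.
ΔP = [f·L/D + ΣK]·(ρV²/2) = [0.06019·386.4/0.1556 + 3.74]·(1254·5.057²/2) = [149.5 + 3.74]·1.603e+04 = 2.457e+06 Pa.
Head loss h_f = ΔP/(ρg) = 2.457e+06/(1254·9.81) = 199.7 m.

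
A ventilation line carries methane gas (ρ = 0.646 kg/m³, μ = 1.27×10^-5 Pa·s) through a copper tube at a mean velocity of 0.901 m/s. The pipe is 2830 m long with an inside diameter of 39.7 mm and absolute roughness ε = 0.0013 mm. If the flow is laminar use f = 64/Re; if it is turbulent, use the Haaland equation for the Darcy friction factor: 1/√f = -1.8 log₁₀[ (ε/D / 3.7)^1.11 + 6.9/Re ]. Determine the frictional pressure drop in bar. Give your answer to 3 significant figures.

Reynolds number Re = ρVD/μ = 0.646 · 0.901 · 0.0397 / 1.27e-05 = 1819.
Re < 2300 → laminar flow, so f = 64/Re = 64/1819 = 0.03518 (the turbulent correlation is not needed).
Darcy-Weisbach: ΔP = f(L/D)(ρV²/2) = 0.03518·(2830/0.0397)·(0.646·0.901²/2) = 0.03518·7.128e+04·0.2622 = 657.5 Pa.
ΔP = 657.5 Pa = 0.00657 bar.

ΔP ≈ 0.00657 bar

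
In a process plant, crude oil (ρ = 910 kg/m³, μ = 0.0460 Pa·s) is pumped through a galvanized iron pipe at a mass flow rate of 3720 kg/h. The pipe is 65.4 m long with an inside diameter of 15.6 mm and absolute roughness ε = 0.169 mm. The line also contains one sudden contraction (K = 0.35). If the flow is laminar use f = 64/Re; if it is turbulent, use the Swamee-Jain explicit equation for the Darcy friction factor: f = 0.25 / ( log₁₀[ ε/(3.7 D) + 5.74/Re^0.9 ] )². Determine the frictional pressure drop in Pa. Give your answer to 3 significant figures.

ΔP ≈ 2.36×10^6 Pa

ṁ = 3720 kg/h = 3720/3600 = 1.033 kg/s.
A = πD²/4 = π(0.0156)²/4 = 0.0001911 m²; mean velocity V = ṁ/(ρA) = 1.033/(910 · 0.0001911) = 5.941 m/s.
Reynolds number Re = ρVD/μ = 910 · 5.941 · 0.0156 / 0.046 = 1833.
Re < 2300 → laminar flow, so f = 64/Re = 64/1833 = 0.03491 (the turbulent correlation is not needed).
Total minor-loss coefficient ΣK = 1·0.35 = 0.35.
ΔP = [f·L/D + ΣK]·(ρV²/2) = [0.03491·65.4/0.0156 + 0.35]·(910·5.941²/2) = [146.3 + 0.35]·1.606e+04 = 2.356e+06 Pa.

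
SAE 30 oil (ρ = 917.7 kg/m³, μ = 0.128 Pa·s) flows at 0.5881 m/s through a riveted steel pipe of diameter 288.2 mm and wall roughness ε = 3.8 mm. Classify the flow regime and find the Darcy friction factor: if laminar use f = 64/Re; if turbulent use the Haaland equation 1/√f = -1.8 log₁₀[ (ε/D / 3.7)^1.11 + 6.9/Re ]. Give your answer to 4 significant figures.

f ≈ 0.05267

Re = ρVD/μ = 917.7·0.5881·0.2882/0.128 = 1215.
Re < 2300 → laminar, so f = 64/Re = 0.05267 (roughness is irrelevant in laminar flow).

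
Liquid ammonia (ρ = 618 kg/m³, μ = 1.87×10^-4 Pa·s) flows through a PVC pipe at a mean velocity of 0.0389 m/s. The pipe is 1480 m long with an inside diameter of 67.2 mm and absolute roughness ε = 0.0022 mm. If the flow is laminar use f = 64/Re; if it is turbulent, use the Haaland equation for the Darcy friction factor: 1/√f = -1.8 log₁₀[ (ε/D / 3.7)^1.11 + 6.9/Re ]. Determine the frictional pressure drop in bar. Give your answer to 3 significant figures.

ΔP ≈ 0.00332 bar

Reynolds number Re = ρVD/μ = 618 · 0.0389 · 0.0672 / 0.000187 = 8639.
Re > 4000 → turbulent. Relative roughness ε/D = 2.2e-06/0.0672 = 3.27e-05. Haaland: 1/√f = -1.8 log₁₀[(3.27e-05/3.7)^1.11 + 6.9/8639] = -1.8 log₁₀[2.46e-06 + 0.000799] = 5.573, so f = 0.03219.
Darcy-Weisbach: ΔP = f(L/D)(ρV²/2) = 0.03219·(1480/0.0672)·(618·0.0389²/2) = 0.03219·2.202e+04·0.4676 = 331.5 Pa.
ΔP = 331.5 Pa = 0.00332 bar.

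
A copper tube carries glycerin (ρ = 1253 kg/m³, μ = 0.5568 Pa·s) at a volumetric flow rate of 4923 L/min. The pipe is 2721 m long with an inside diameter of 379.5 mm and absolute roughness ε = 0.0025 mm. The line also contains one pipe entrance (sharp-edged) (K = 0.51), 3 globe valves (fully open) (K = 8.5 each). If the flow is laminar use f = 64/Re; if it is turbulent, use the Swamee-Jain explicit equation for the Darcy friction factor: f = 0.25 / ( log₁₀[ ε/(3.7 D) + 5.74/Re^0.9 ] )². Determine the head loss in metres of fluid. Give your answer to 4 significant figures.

h_f ≈ 20.56 m

Q = 4923 L/min = 4923/60000 = 0.08205 m³/s.
Cross-sectional area A = πD²/4 = π(0.3795)²/4 = 0.1131 m²; mean velocity V = Q/A = 0.08205/0.1131 = 0.7254 m/s.
Reynolds number Re = ρVD/μ = 1253 · 0.7254 · 0.3795 / 0.557 = 619.5.
Re < 2300 → laminar flow, so f = 64/Re = 64/619.5 = 0.1033 (the turbulent correlation is not needed).
Total minor-loss coefficient ΣK = 1·0.51 + 3·8.5 = 26.
ΔP = [f·L/D + ΣK]·(ρV²/2) = [0.1033·2721/0.3795 + 26]·(1253·0.7254²/2) = [740.7 + 26]·329.6 = 2.528e+05 Pa.
Head loss h_f = ΔP/(ρg) = 2.528e+05/(1253·9.81) = 20.56 m.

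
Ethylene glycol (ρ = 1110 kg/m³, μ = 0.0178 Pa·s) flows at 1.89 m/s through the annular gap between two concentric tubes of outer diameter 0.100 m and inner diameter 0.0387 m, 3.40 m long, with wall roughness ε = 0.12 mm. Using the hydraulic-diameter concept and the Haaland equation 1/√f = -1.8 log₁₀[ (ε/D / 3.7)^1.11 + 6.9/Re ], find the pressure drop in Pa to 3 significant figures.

ΔP ≈ 3960 Pa

Hydraulic diameter D_h = 4A/P = D_o - D_i = 0.1 - 0.0387 = 0.0613 m.
Re = ρVD_h/μ = 1110·1.89·0.0613/0.0178 = 7225.
ε/D_h = 0.00012/0.0613 = 0.00196; Haaland gives 1/√f = -1.8 log₁₀[0.000231+0.000955] = 5.267, so f = 0.03605.
ΔP = f(L/D_h)(ρV²/2) = 0.03605·3.4/0.0613·1983 = 3964 Pa.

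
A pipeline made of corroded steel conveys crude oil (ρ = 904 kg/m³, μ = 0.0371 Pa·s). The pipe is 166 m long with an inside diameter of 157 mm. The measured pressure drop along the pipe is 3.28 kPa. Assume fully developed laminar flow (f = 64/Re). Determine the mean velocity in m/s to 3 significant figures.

V ≈ 0.410 m/s

For laminar flow, f = 64/Re with Re = ρVD/μ, so Darcy-Weisbach reduces to ΔP = 32μLV/D². Solving for V: V = ΔP·D²/(32μL) = 3280·(0.157)²/(32·0.0371·166) = 0.4102 m/s.
Check: Re = ρVD/μ = 904·0.4102·0.157/0.0371 = 1569 < 2300, so the laminar assumption holds.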